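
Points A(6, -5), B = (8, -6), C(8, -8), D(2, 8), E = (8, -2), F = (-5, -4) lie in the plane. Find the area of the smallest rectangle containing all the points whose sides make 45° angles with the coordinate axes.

In coordinates u = x + y, v = x − y the rectangle is axis-aligned; the map (x,y)→(u,v) scales areas by 2.
u-values: 1, 2, 0, 10, 6, -9; range = 10 − (-9) = 19.
v-values: 11, 14, 16, -6, 10, -1; range = 16 − (-6) = 22.
Area = (19 × 22) / 2 = 209.

209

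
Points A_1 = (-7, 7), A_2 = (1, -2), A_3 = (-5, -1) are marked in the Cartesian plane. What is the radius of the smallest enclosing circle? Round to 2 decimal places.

Side lengths²: A_1A_2² = 145, A_1A_3² = 68, A_2A_3² = 37.
Since A_1A_2² = 145 ≥ 68 + 37 = 105, the angle opposite A_1A_2 is not acute, so the smallest enclosing circle has A_1A_2 as diameter.
Centre = midpoint of A_1A_2 = (-3, 2.5), r² = 145/4 = 36.25.
r = √(36.25) ≈ 6.02.

6.02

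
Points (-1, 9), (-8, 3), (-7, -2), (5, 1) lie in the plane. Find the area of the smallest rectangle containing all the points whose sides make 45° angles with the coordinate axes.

In coordinates u = x + y, v = x − y the rectangle is axis-aligned; the map (x,y)→(u,v) scales areas by 2.
u-values: 8, -5, -9, 6; range = 8 − (-9) = 17.
v-values: -10, -11, -5, 4; range = 4 − (-11) = 15.
Area = (17 × 15) / 2 = 127.5.

127.5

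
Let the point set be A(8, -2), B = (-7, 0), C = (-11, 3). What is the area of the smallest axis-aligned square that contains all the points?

The bounding box has width 19 and height 5.
An axis-aligned square enclosing the set must have side ≥ max(width, height).
So the minimum side is max(19, 5) = 19.
Area = 19² = 361.

361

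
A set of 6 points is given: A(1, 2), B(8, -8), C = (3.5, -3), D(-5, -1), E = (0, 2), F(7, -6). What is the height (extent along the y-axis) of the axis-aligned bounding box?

max y = 2, min y = -8, so height = 10.

10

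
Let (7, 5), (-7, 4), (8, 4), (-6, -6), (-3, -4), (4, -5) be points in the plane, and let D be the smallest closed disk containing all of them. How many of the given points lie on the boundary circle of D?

The minimum enclosing circle is determined by three boundary points: (-7, 4), (8, 4), (-6, -6).
Their circumcentre is (0.5, -0.3) with r² = 74.74.
The farthest remaining point (7, 5) is at distance² 70.34 ≤ 74.74.
The points at distance exactly r from the centre are (-7, 4), (8, 4), (-6, -6) — 3 points.

3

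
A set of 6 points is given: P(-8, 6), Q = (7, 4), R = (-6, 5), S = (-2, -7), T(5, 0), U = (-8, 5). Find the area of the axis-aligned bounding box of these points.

195

x ranges over [-8, 7], width 15.
y ranges over [-7, 6], height 13.
Area = 15 × 13 = 195.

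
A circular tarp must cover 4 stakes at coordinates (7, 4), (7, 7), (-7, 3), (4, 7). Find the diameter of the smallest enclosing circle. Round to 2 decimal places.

14.56

A smallest enclosing disk is always determined by at most three of the input points on its boundary.
The farthest pair is (7, 7)–(-7, 3) with squared distance 212. The circle on this segment as diameter has centre (0, 5) and r² = 212/4 = 53.
Check (7, 4): distance² to centre = 50 ≤ 53, so it lies inside.
All remaining points lie in this disk, and no smaller disk contains both endpoints, so this is the minimum enclosing circle.
Diameter = 2r = 2√53 ≈ 14.56.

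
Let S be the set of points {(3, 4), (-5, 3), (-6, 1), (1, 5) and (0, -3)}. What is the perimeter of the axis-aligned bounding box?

34

Width = max x − min x = 3 − (-6) = 9.
Height = max y − min y = 5 − (-3) = 8.
Perimeter = 2(9 + 8) = 34.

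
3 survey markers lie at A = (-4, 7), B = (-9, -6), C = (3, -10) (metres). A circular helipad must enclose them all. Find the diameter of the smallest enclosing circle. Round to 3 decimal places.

18.404

Side lengths²: AB² = 194, AC² = 338, BC² = 160.
Since AC² = 338 < 194 + 160 = 354, the triangle is acute, so the smallest enclosing circle is the circumcircle.
Circumcentre = (-39/44, -73/44), r² = 81965/968.
Diameter = 2r = 2√(81965/968) ≈ 18.404.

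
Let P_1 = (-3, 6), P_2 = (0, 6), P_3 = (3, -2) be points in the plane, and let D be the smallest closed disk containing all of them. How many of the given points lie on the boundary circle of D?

Side lengths²: P_1P_2² = 9, P_1P_3² = 100, P_2P_3² = 73.
Since P_1P_3² = 100 ≥ 73 + 9 = 82, the angle opposite P_1P_3 is not acute, so the smallest enclosing circle has P_1P_3 as diameter.
Centre = midpoint of P_1P_3 = (0, 2), r² = 100/4 = 25.
The points at distance exactly r from the centre are P_1, P_3 — 2 points.

2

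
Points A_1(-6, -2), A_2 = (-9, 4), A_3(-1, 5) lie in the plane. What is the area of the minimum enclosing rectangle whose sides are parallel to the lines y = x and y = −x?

54

In coordinates u = x + y, v = x − y the rectangle is axis-aligned; the map (x,y)→(u,v) scales areas by 2.
u-values: -8, -5, 4; range = 4 − (-8) = 12.
v-values: -4, -13, -6; range = -4 − (-13) = 9.
Area = (12 × 9) / 2 = 54.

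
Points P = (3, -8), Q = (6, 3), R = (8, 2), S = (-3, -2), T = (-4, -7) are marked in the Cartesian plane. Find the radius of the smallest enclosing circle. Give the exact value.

7.5

The farthest pair is R–T with squared distance 225. The circle on this segment as diameter has centre (2, -2.5) and r² = 225/4 = 56.25.
Check P: distance² to centre = 31.25 ≤ 56.25, so it lies inside.
All remaining points lie in this disk, and no smaller disk contains both endpoints, so this is the minimum enclosing circle.
r = √(56.25) = 7.5.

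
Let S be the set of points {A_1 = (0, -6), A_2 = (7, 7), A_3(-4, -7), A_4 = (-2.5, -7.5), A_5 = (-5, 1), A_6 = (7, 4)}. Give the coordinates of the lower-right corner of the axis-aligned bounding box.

x-range [-5, 7], y-range [-7.5, 7].
The lower-right corner is (7, -7.5).

(7, -7.5)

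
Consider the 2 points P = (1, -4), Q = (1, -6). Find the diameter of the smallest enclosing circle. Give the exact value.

2

The smallest circle enclosing two points has them as diameter endpoints.
Centre = midpoint = (1, -5); r² = |PQ|²/4 = 4/4 = 1.
Diameter = 2r = 2√1 = 2.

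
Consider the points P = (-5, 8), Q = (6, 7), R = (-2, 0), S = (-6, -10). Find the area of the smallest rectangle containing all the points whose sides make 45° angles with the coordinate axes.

In coordinates u = x + y, v = x − y the rectangle is axis-aligned; the map (x,y)→(u,v) scales areas by 2.
u-values: 3, 13, -2, -16; range = 13 − (-16) = 29.
v-values: -13, -1, -2, 4; range = 4 − (-13) = 17.
Area = (29 × 17) / 2 = 246.5.

246.5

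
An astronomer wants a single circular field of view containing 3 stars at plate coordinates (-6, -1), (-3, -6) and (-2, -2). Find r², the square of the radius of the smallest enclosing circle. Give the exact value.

Call the three points A, B, C in the order given.
Side lengths²: AB² = 34, AC² = 17, BC² = 17.
Since AB² = 34 ≥ 17 + 17 = 34, the angle opposite AB is not acute, so the smallest enclosing circle has AB as diameter.
Centre = midpoint of AB = (-4.5, -3.5), r² = 34/4 = 8.5.

8.5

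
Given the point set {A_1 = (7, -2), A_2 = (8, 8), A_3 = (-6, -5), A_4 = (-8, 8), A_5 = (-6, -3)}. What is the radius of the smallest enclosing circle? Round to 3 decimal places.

9.665

A smallest enclosing disk is always determined by at most three of the input points on its boundary.
The minimum enclosing circle is determined by three boundary points: A_2, A_3, A_4.
Their circumcentre is (0, 67/26) with r² = 63145/676.
The farthest remaining point A_1 is at distance² 47285/676 ≤ 63145/676.
r = √(63145/676) ≈ 9.665.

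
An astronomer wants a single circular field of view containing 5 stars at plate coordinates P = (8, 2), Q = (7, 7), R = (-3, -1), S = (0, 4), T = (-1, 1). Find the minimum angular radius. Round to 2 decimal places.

A smallest enclosing disk is always determined by at most three of the input points on its boundary.
The farthest pair is Q–R with squared distance 164. The circle on this segment as diameter has centre (2, 3) and r² = 164/4 = 41.
Check P: distance² to centre = 37 ≤ 41, so it lies inside.
All remaining points lie in this disk, and no smaller disk contains both endpoints, so this is the minimum enclosing circle.
r = √41 ≈ 6.40.

6.40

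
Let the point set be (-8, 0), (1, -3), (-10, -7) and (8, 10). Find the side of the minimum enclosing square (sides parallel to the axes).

18

The bounding box has width 18 and height 17.
An axis-aligned square enclosing the set must have side ≥ max(width, height).
So the minimum side is max(18, 17) = 18.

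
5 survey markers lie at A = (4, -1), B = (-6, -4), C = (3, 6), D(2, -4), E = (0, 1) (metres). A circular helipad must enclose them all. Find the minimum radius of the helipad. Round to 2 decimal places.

A smallest enclosing disk is always determined by at most three of the input points on its boundary.
The farthest pair is B–C with squared distance 181. The circle on this segment as diameter has centre (-1.5, 1) and r² = 181/4 = 45.25.
Check A: distance² to centre = 34.25 ≤ 45.25, so it lies inside.
All remaining points lie in this disk, and no smaller disk contains both endpoints, so this is the minimum enclosing circle.
r = √(45.25) ≈ 6.73.

6.73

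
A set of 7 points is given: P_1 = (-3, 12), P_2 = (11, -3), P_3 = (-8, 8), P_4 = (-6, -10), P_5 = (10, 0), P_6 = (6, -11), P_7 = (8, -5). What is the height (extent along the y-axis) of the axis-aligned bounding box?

23

max y = 12, min y = -11, so height = 23.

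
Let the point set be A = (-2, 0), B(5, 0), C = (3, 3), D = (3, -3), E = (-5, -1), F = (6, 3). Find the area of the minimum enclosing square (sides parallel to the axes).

The bounding box has width 11 and height 6.
An axis-aligned square enclosing the set must have side ≥ max(width, height).
So the minimum side is max(11, 6) = 11.
Area = 11² = 121.

121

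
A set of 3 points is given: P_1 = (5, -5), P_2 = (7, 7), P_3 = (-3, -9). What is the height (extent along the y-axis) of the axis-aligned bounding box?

16

max y = 7, min y = -9, so height = 16.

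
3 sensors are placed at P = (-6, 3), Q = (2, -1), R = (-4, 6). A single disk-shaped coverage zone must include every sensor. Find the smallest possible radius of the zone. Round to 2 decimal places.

4.65

Side lengths²: PQ² = 80, PR² = 13, QR² = 85.
Since QR² = 85 < 80 + 13 = 93, the triangle is acute, so the smallest enclosing circle is the circumcircle.
Circumcentre = (-1.4375, 2.125), r² = 21.58203125.
r = √(21.58203125) ≈ 4.65.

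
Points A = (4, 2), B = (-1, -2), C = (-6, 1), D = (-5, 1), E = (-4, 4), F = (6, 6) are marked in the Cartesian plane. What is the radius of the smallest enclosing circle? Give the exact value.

6.5

The minimum enclosing circle of a finite set is fixed by two of the points (as a diameter) or three (as a circumcircle).
The farthest pair is C–F with squared distance 169. The circle on this segment as diameter has centre (0, 3.5) and r² = 169/4 = 42.25.
Check A: distance² to centre = 18.25 ≤ 42.25, so it lies inside.
All remaining points lie in this disk, and no smaller disk contains both endpoints, so this is the minimum enclosing circle.
r = √(42.25) = 6.5.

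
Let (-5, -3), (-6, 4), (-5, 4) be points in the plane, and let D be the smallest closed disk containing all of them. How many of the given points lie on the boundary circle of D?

3

Call the three points A, B, C in the order given.
Side lengths²: AB² = 50, AC² = 49, BC² = 1.
Since AB² = 50 ≥ 49 + 1 = 50, the angle opposite AB is not acute, so the smallest enclosing circle has AB as diameter.
Centre = midpoint of AB = (-5.5, 0.5), r² = 50/4 = 12.5.
The points at distance exactly r from the centre are (-5, -3), (-6, 4), (-5, 4) — 3 points.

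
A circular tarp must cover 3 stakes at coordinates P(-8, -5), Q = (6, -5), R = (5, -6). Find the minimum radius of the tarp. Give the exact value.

Side lengths²: PQ² = 196, PR² = 170, QR² = 2.
Since PQ² = 196 ≥ 170 + 2 = 172, the angle opposite PQ is not acute, so the smallest enclosing circle has PQ as diameter.
Centre = midpoint of PQ = (-1, -5), r² = 196/4 = 49.
r = √49 = 7.

7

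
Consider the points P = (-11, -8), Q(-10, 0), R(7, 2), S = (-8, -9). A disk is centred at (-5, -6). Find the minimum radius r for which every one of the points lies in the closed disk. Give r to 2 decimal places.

The required radius is the distance from (-5, -6) to the farthest point.
Squared distances: 40, 61, 208, 18.
Maximum is 208, attained at R.
r = √208 ≈ 14.42.

14.42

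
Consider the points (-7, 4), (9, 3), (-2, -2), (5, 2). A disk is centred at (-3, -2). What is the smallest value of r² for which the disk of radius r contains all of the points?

The required radius is the distance from (-3, -2) to the farthest point.
Squared distances: 52, 169, 1, 80.
Maximum is 169, attained at (9, 3).

169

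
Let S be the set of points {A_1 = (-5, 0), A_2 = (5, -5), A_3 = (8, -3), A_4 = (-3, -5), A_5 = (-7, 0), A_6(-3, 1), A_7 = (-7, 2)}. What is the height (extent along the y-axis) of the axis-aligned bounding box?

max y = 2, min y = -5, so height = 7.

7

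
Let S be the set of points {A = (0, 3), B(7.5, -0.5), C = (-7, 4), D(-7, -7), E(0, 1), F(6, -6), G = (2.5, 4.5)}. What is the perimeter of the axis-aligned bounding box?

52

Width = max x − min x = 7.5 − (-7) = 14.5.
Height = max y − min y = 4.5 − (-7) = 11.5.
Perimeter = 2(14.5 + 11.5) = 52.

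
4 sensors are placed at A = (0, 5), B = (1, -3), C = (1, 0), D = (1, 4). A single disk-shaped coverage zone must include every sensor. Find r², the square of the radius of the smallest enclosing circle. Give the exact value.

By Welzl's lemma the MEC is supported by two points (diametrically opposite) or three points (on a circumcircle).
The farthest pair is A–B with squared distance 65. The circle on this segment as diameter has centre (0.5, 1) and r² = 65/4 = 16.25.
Check C: distance² to centre = 1.25 ≤ 16.25, so it lies inside.
All remaining points lie in this disk, and no smaller disk contains both endpoints, so this is the minimum enclosing circle.

16.25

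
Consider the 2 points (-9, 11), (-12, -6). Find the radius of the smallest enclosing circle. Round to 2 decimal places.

8.63

The smallest circle enclosing two points has them as diameter endpoints.
Centre = midpoint = (-10.5, 2.5); r² = |(-9, 11)−(-12, -6)|²/4 = 298/4 = 74.5.
r = √(74.5) ≈ 8.63.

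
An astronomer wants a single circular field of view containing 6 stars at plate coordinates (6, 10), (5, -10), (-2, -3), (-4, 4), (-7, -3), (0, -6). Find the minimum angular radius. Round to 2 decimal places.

A smallest enclosing disk is always determined by at most three of the input points on its boundary.
The minimum enclosing circle is determined by three boundary points: (6, 10), (5, -10), (-7, -3).
Their circumcentre is (109/38, 5/38) with r² = 77393/722.
The farthest remaining point (-4, 4) is at distance² 44865/722 ≤ 77393/722.
r = √(77393/722) ≈ 10.35.

10.35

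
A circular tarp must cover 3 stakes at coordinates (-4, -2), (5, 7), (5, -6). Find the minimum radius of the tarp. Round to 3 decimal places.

6.964

Call the three points A, B, C in the order given.
Side lengths²: AB² = 162, AC² = 97, BC² = 169.
Since BC² = 169 < 162 + 97 = 259, the triangle is acute, so the smallest enclosing circle is the circumcircle.
Circumcentre = (2.5, 0.5), r² = 48.5.
r = √(48.5) ≈ 6.964.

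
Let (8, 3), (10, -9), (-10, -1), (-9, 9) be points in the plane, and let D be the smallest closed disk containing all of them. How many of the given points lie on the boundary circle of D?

2

The farthest pair is (10, -9)–(-9, 9) with squared distance 685. The circle on this segment as diameter has centre (0.5, 0) and r² = 685/4 = 171.25.
Check (8, 3): distance² to centre = 65.25 ≤ 171.25, so it lies inside.
All remaining points lie in this disk, and no smaller disk contains both endpoints, so this is the minimum enclosing circle.
The points at distance exactly r from the centre are (10, -9), (-9, 9) — 2 points.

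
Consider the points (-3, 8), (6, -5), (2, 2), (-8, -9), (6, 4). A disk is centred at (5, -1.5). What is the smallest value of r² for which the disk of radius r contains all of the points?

225.25

The required radius is the distance from (5, -1.5) to the farthest point.
Squared distances: 154.25, 13.25, 21.25, 225.25, 31.25.
Maximum is 225.25, attained at (-8, -9).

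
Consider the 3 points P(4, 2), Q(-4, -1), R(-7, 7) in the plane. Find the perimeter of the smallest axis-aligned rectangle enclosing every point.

Width = max x − min x = 4 − (-7) = 11.
Height = max y − min y = 7 − (-1) = 8.
Perimeter = 2(11 + 8) = 38.

38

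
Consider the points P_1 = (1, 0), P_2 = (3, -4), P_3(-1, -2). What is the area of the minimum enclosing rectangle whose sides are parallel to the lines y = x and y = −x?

12

In coordinates u = x + y, v = x − y the rectangle is axis-aligned; the map (x,y)→(u,v) scales areas by 2.
u-values: 1, -1, -3; range = 1 − (-3) = 4.
v-values: 1, 7, 1; range = 7 − 1 = 6.
Area = (4 × 6) / 2 = 12.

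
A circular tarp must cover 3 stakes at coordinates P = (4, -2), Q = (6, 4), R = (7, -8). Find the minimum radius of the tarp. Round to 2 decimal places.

6.02

Side lengths²: PQ² = 40, PR² = 45, QR² = 145.
Since QR² = 145 ≥ 45 + 40 = 85, the angle opposite QR is not acute, so the smallest enclosing circle has QR as diameter.
Centre = midpoint of QR = (6.5, -2), r² = 145/4 = 36.25.
r = √(36.25) ≈ 6.02.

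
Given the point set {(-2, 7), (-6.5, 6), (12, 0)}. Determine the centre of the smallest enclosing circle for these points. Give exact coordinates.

(2.75, 3)

Call the three points A, B, C in the order given.
Side lengths²: AB² = 21.25, AC² = 245, BC² = 378.25.
Since BC² = 378.25 ≥ 245 + 21.25 = 266.25, the angle opposite BC is not acute, so the smallest enclosing circle has BC as diameter.
Centre = midpoint of BC = (2.75, 3), r² = 378.25/4 = 94.5625.
Centre = (2.75, 3).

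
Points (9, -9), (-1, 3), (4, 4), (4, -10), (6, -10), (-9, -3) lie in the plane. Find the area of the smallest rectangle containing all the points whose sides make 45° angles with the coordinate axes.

240

In coordinates u = x + y, v = x − y the rectangle is axis-aligned; the map (x,y)→(u,v) scales areas by 2.
u-values: 0, 2, 8, -6, -4, -12; range = 8 − (-12) = 20.
v-values: 18, -4, 0, 14, 16, -6; range = 18 − (-6) = 24.
Area = (20 × 24) / 2 = 240.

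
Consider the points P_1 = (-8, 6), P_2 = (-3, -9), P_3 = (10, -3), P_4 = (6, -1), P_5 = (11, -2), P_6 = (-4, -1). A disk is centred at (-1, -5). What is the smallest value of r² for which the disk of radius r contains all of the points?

The required radius is the distance from (-1, -5) to the farthest point.
Squared distances: 170, 20, 125, 65, 153, 25.
Maximum is 170, attained at P_1.

170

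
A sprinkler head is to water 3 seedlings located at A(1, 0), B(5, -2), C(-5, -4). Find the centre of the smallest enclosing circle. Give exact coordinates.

Side lengths²: AB² = 20, AC² = 52, BC² = 104.
Since BC² = 104 ≥ 52 + 20 = 72, the angle opposite BC is not acute, so the smallest enclosing circle has BC as diameter.
Centre = midpoint of BC = (0, -3), r² = 104/4 = 26.
Centre = (0, -3).

(0, -3)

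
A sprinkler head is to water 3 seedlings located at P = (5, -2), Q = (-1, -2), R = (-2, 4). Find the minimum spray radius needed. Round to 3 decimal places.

Side lengths²: PQ² = 36, PR² = 85, QR² = 37.
Since PR² = 85 ≥ 37 + 36 = 73, the angle opposite PR is not acute, so the smallest enclosing circle has PR as diameter.
Centre = midpoint of PR = (1.5, 1), r² = 85/4 = 21.25.
r = √(21.25) ≈ 4.610.

4.610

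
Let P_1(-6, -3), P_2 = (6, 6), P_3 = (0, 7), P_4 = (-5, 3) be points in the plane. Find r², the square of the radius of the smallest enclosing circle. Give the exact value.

56.25

The farthest pair is P_1–P_2 with squared distance 225. The circle on this segment as diameter has centre (0, 1.5) and r² = 225/4 = 56.25.
Check P_3: distance² to centre = 30.25 ≤ 56.25, so it lies inside.
All remaining points lie in this disk, and no smaller disk contains both endpoints, so this is the minimum enclosing circle.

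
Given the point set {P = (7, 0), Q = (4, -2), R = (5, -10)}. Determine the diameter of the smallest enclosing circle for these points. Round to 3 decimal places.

10.198

Side lengths²: PQ² = 13, PR² = 104, QR² = 65.
Since PR² = 104 ≥ 65 + 13 = 78, the angle opposite PR is not acute, so the smallest enclosing circle has PR as diameter.
Centre = midpoint of PR = (6, -5), r² = 104/4 = 26.
Diameter = 2r = 2√26 ≈ 10.198.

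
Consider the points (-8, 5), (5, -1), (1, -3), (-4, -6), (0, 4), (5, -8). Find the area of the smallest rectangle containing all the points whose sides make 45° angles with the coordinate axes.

In coordinates u = x + y, v = x − y the rectangle is axis-aligned; the map (x,y)→(u,v) scales areas by 2.
u-values: -3, 4, -2, -10, 4, -3; range = 4 − (-10) = 14.
v-values: -13, 6, 4, 2, -4, 13; range = 13 − (-13) = 26.
Area = (14 × 26) / 2 = 182.

182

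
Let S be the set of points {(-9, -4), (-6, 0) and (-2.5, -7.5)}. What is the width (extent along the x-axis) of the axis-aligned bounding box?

6.5

max x = -2.5, min x = -9, so width = 6.5.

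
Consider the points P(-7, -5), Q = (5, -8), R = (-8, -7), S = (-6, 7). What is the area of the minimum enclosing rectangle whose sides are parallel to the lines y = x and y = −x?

208

In coordinates u = x + y, v = x − y the rectangle is axis-aligned; the map (x,y)→(u,v) scales areas by 2.
u-values: -12, -3, -15, 1; range = 1 − (-15) = 16.
v-values: -2, 13, -1, -13; range = 13 − (-13) = 26.
Area = (16 × 26) / 2 = 208.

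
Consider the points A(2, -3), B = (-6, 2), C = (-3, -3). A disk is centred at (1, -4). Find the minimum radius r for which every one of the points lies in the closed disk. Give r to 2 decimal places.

The required radius is the distance from (1, -4) to the farthest point.
Squared distances: 2, 85, 17.
Maximum is 85, attained at B.
r = √85 ≈ 9.22.

9.22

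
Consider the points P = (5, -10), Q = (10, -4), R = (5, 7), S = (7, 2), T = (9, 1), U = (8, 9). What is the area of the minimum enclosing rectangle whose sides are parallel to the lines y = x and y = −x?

In coordinates u = x + y, v = x − y the rectangle is axis-aligned; the map (x,y)→(u,v) scales areas by 2.
u-values: -5, 6, 12, 9, 10, 17; range = 17 − (-5) = 22.
v-values: 15, 14, -2, 5, 8, -1; range = 15 − (-2) = 17.
Area = (22 × 17) / 2 = 187.

187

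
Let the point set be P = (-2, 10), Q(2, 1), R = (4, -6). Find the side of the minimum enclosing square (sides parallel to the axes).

16

The bounding box has width 6 and height 16.
An axis-aligned square enclosing the set must have side ≥ max(width, height).
So the minimum side is max(6, 16) = 16.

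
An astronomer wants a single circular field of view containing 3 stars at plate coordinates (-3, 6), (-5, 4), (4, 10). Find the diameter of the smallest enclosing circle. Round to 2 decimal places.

10.82

Call the three points A, B, C in the order given.
Side lengths²: AB² = 8, AC² = 65, BC² = 117.
Since BC² = 117 ≥ 65 + 8 = 73, the angle opposite BC is not acute, so the smallest enclosing circle has BC as diameter.
Centre = midpoint of BC = (-0.5, 7), r² = 117/4 = 29.25.
Diameter = 2r = 2√(29.25) ≈ 10.82.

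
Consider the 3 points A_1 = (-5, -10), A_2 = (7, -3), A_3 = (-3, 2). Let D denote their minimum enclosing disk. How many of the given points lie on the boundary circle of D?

Side lengths²: A_1A_2² = 193, A_1A_3² = 148, A_2A_3² = 125.
Since A_1A_2² = 193 < 148 + 125 = 273, the triangle is acute, so the smallest enclosing circle is the circumcircle.
Circumcentre = (-1/13, -121/26), r² = 35705/676.
The points at distance exactly r from the centre are A_1, A_2, A_3 — 3 points.

3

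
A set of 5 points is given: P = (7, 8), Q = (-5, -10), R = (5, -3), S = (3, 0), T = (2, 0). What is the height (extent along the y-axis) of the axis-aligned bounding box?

18

max y = 8, min y = -10, so height = 18.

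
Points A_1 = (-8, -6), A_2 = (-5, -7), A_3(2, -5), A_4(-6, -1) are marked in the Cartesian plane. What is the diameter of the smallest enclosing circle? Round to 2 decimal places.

10.08

The minimum enclosing circle is determined by three boundary points: A_1, A_3, A_4.
Their circumcentre is (-73/24, -61/12) with r² = 14645/576.
The farthest remaining point A_2 is at distance² 4325/576 ≤ 14645/576.
Diameter = 2r = 2√(14645/576) ≈ 10.08.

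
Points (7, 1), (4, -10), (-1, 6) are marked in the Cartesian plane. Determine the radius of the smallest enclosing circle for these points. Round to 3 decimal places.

8.382

Call the three points A, B, C in the order given.
Side lengths²: AB² = 130, AC² = 89, BC² = 281.
Since BC² = 281 ≥ 130 + 89 = 219, the angle opposite BC is not acute, so the smallest enclosing circle has BC as diameter.
Centre = midpoint of BC = (1.5, -2), r² = 281/4 = 70.25.
r = √(70.25) ≈ 8.382.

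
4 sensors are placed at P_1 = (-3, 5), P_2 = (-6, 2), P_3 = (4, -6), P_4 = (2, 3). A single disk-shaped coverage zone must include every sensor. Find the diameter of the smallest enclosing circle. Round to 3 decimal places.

13.119

The minimum enclosing circle of a finite set is fixed by two of the points (as a diameter) or three (as a circumcircle).
The minimum enclosing circle is determined by three boundary points: P_1, P_2, P_3.
Their circumcentre is (-1/9, -8/9) with r² = 3485/81.
The farthest remaining point P_4 is at distance² 1586/81 ≤ 3485/81.
Diameter = 2r = 2√(3485/81) ≈ 13.119.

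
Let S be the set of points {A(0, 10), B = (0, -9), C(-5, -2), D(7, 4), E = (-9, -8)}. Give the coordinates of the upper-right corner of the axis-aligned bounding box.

(7, 10)

x-range [-9, 7], y-range [-9, 10].
The upper-right corner is (7, 10).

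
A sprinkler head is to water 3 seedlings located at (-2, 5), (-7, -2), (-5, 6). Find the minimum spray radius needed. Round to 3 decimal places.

Call the three points A, B, C in the order given.
Side lengths²: AB² = 74, AC² = 10, BC² = 68.
Since AB² = 74 < 68 + 10 = 78, the triangle is acute, so the smallest enclosing circle is the circumcircle.
Circumcentre = (-62/13, 22/13), r² = 3145/169.
r = √(3145/169) ≈ 4.314.

4.314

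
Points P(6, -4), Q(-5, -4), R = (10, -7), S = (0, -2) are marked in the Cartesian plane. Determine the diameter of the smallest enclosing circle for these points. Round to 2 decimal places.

The farthest pair is Q–R with squared distance 234. The circle on this segment as diameter has centre (2.5, -5.5) and r² = 234/4 = 58.5.
Check P: distance² to centre = 14.5 ≤ 58.5, so it lies inside.
All remaining points lie in this disk, and no smaller disk contains both endpoints, so this is the minimum enclosing circle.
Diameter = 2r = 2√(58.5) ≈ 15.30.

15.30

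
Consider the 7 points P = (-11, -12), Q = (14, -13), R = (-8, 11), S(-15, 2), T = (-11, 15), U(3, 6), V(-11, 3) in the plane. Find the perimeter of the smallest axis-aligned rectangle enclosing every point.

114

Width = max x − min x = 14 − (-15) = 29.
Height = max y − min y = 15 − (-13) = 28.
Perimeter = 2(29 + 28) = 114.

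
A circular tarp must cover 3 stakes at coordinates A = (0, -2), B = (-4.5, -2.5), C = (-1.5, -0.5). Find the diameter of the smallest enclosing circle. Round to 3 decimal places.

4.528

Side lengths²: AB² = 20.5, AC² = 4.5, BC² = 13.
Since AB² = 20.5 ≥ 13 + 4.5 = 17.5, the angle opposite AB is not acute, so the smallest enclosing circle has AB as diameter.
Centre = midpoint of AB = (-2.25, -2.25), r² = 20.5/4 = 5.125.
Diameter = 2r = 2√(5.125) ≈ 4.528.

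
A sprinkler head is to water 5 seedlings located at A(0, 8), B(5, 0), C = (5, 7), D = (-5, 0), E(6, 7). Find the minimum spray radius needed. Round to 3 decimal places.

6.519

A smallest enclosing disk is always determined by at most three of the input points on its boundary.
The farthest pair is D–E with squared distance 170. The circle on this segment as diameter has centre (0.5, 3.5) and r² = 170/4 = 42.5.
Check A: distance² to centre = 20.5 ≤ 42.5, so it lies inside.
All remaining points lie in this disk, and no smaller disk contains both endpoints, so this is the minimum enclosing circle.
r = √(42.5) ≈ 6.519.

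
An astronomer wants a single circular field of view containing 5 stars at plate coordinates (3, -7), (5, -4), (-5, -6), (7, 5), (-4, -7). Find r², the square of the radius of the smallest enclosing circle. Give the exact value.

70225/1058

The minimum enclosing circle of a finite set is fixed by two of the points (as a diameter) or three (as a circumcircle).
The minimum enclosing circle is determined by three boundary points: (-5, -6), (7, 5), (-4, -7).
Their circumcentre is (57/46, -35/46) with r² = 70225/1058.
The farthest remaining point (3, -7) is at distance² 44465/1058 ≤ 70225/1058.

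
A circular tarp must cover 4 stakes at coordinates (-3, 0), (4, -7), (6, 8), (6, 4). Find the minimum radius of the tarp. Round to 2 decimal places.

7.58

A smallest enclosing disk is always determined by at most three of the input points on its boundary.
The minimum enclosing circle is determined by three boundary points: (-3, 0), (4, -7), (6, 8).
Their circumcentre is (155/34, 19/34) with r² = 33205/578.
The farthest remaining point (6, 4) is at distance² 8045/578 ≤ 33205/578.
r = √(33205/578) ≈ 7.58.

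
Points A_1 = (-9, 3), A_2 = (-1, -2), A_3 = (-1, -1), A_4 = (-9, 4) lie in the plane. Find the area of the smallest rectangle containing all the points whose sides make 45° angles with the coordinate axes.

28

In coordinates u = x + y, v = x − y the rectangle is axis-aligned; the map (x,y)→(u,v) scales areas by 2.
u-values: -6, -3, -2, -5; range = -2 − (-6) = 4.
v-values: -12, 1, 0, -13; range = 1 − (-13) = 14.
Area = (4 × 14) / 2 = 28.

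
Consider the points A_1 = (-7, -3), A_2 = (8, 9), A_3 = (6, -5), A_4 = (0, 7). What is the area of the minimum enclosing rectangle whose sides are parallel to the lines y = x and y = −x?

In coordinates u = x + y, v = x − y the rectangle is axis-aligned; the map (x,y)→(u,v) scales areas by 2.
u-values: -10, 17, 1, 7; range = 17 − (-10) = 27.
v-values: -4, -1, 11, -7; range = 11 − (-7) = 18.
Area = (27 × 18) / 2 = 243.

243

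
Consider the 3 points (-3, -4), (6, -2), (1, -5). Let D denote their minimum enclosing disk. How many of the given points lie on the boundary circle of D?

Call the three points A, B, C in the order given.
Side lengths²: AB² = 85, AC² = 17, BC² = 34.
Since AB² = 85 ≥ 34 + 17 = 51, the angle opposite AB is not acute, so the smallest enclosing circle has AB as diameter.
Centre = midpoint of AB = (1.5, -3), r² = 85/4 = 21.25.
The points at distance exactly r from the centre are (-3, -4), (6, -2) — 2 points.

2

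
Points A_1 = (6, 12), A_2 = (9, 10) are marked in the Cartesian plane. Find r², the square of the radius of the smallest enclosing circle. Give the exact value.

3.25

The smallest circle enclosing two points has them as diameter endpoints.
Centre = midpoint = (7.5, 11); r² = |A_1A_2|²/4 = 13/4 = 3.25.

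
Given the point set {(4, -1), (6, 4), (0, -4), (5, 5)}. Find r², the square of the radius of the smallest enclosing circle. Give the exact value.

26.5

The minimum enclosing circle of a finite set is fixed by two of the points (as a diameter) or three (as a circumcircle).
The farthest pair is (0, -4)–(5, 5) with squared distance 106. The circle on this segment as diameter has centre (2.5, 0.5) and r² = 106/4 = 26.5.
Check (4, -1): distance² to centre = 4.5 ≤ 26.5, so it lies inside.
All remaining points lie in this disk, and no smaller disk contains both endpoints, so this is the minimum enclosing circle.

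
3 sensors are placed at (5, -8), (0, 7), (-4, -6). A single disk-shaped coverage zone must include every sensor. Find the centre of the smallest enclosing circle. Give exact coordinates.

Call the three points A, B, C in the order given.
Side lengths²: AB² = 250, AC² = 85, BC² = 185.
Since AB² = 250 < 185 + 85 = 270, the triangle is acute, so the smallest enclosing circle is the circumcircle.
Circumcentre = (1.9, -0.7), r² = 62.9.
Centre = (1.9, -0.7).

(1.9, -0.7)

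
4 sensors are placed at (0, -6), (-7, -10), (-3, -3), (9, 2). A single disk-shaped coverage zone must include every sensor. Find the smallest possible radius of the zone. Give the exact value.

10

By Welzl's lemma the MEC is supported by two points (diametrically opposite) or three points (on a circumcircle).
The farthest pair is (-7, -10)–(9, 2) with squared distance 400. The circle on this segment as diameter has centre (1, -4) and r² = 400/4 = 100.
Check (0, -6): distance² to centre = 5 ≤ 100, so it lies inside.
All remaining points lie in this disk, and no smaller disk contains both endpoints, so this is the minimum enclosing circle.
r = √100 = 10.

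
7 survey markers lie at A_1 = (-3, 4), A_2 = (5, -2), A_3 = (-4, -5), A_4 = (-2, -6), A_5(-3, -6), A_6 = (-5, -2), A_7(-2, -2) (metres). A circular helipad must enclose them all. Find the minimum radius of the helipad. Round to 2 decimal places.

5.59

The minimum enclosing circle is determined by three boundary points: A_1, A_2, A_5.
Their circumcentre is (-0.5, -1) with r² = 31.25.
The farthest remaining point A_3 is at distance² 28.25 ≤ 31.25.
r = √(31.25) ≈ 5.59.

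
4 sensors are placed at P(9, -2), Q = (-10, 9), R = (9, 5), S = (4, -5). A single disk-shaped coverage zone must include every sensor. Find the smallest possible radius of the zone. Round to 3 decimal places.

The farthest pair is P–Q with squared distance 482. The circle on this segment as diameter has centre (-0.5, 3.5) and r² = 482/4 = 120.5.
Check R: distance² to centre = 92.5 ≤ 120.5, so it lies inside.
All remaining points lie in this disk, and no smaller disk contains both endpoints, so this is the minimum enclosing circle.
r = √(120.5) ≈ 10.977.

10.977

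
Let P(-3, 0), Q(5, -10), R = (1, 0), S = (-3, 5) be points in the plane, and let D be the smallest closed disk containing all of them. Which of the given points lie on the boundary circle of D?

Q, S

The farthest pair is Q–S with squared distance 289. The circle on this segment as diameter has centre (1, -2.5) and r² = 289/4 = 72.25.
Check P: distance² to centre = 22.25 ≤ 72.25, so it lies inside.
All remaining points lie in this disk, and no smaller disk contains both endpoints, so this is the minimum enclosing circle.
The points at distance exactly r from the centre are Q, S — 2 points.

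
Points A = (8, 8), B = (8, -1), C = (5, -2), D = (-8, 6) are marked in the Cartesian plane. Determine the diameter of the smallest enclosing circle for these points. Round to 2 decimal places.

17.60

A smallest enclosing disk is always determined by at most three of the input points on its boundary.
The minimum enclosing circle is determined by three boundary points: A, B, D.
Their circumcentre is (0.4375, 3.5) with r² = 77.44140625.
The farthest remaining point C is at distance² 51.06640625 ≤ 77.44140625.
Diameter = 2r = 2√(77.44140625) ≈ 17.60.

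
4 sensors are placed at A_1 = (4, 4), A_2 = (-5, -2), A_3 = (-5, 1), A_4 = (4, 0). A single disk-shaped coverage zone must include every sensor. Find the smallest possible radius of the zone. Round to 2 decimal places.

A smallest enclosing disk is always determined by at most three of the input points on its boundary.
The farthest pair is A_1–A_2 with squared distance 117. The circle on this segment as diameter has centre (-0.5, 1) and r² = 117/4 = 29.25.
Check A_3: distance² to centre = 20.25 ≤ 29.25, so it lies inside.
All remaining points lie in this disk, and no smaller disk contains both endpoints, so this is the minimum enclosing circle.
r = √(29.25) ≈ 5.41.

5.41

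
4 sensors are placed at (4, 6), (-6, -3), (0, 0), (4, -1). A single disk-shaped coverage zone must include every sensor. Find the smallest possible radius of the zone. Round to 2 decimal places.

6.73

The minimum enclosing circle of a finite set is fixed by two of the points (as a diameter) or three (as a circumcircle).
The farthest pair is (4, 6)–(-6, -3) with squared distance 181. The circle on this segment as diameter has centre (-1, 1.5) and r² = 181/4 = 45.25.
Check (0, 0): distance² to centre = 3.25 ≤ 45.25, so it lies inside.
All remaining points lie in this disk, and no smaller disk contains both endpoints, so this is the minimum enclosing circle.
r = √(45.25) ≈ 6.73.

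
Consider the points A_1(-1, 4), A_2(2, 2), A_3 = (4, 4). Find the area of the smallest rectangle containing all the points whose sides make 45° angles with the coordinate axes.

In coordinates u = x + y, v = x − y the rectangle is axis-aligned; the map (x,y)→(u,v) scales areas by 2.
u-values: 3, 4, 8; range = 8 − 3 = 5.
v-values: -5, 0, 0; range = 0 − (-5) = 5.
Area = (5 × 5) / 2 = 12.5.

12.5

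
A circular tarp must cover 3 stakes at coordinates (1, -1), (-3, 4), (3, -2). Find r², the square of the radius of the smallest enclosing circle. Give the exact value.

Call the three points A, B, C in the order given.
Side lengths²: AB² = 41, AC² = 5, BC² = 72.
Since BC² = 72 ≥ 41 + 5 = 46, the angle opposite BC is not acute, so the smallest enclosing circle has BC as diameter.
Centre = midpoint of BC = (0, 1), r² = 72/4 = 18.

18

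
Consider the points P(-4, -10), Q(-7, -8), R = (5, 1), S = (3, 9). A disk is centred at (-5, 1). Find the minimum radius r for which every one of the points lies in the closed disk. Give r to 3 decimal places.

The required radius is the distance from (-5, 1) to the farthest point.
Squared distances: 122, 85, 100, 128.
Maximum is 128, attained at S.
r = √128 ≈ 11.314.

11.314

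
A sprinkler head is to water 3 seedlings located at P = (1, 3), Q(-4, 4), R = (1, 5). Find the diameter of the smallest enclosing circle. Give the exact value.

5.2

Side lengths²: PQ² = 26, PR² = 4, QR² = 26.
Since QR² = 26 < 26 + 4 = 30, the triangle is acute, so the smallest enclosing circle is the circumcircle.
Circumcentre = (-1.4, 4), r² = 6.76.
Diameter = 2r = 2√(6.76) = 5.2.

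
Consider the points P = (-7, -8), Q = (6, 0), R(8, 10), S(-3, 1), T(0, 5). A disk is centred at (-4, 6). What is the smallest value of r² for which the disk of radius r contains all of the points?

205

The required radius is the distance from (-4, 6) to the farthest point.
Squared distances: 205, 136, 160, 26, 17.
Maximum is 205, attained at P.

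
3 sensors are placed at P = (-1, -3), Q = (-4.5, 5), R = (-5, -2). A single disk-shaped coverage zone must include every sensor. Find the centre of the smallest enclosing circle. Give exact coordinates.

Side lengths²: PQ² = 76.25, PR² = 17, QR² = 49.25.
Since PQ² = 76.25 ≥ 49.25 + 17 = 66.25, the angle opposite PQ is not acute, so the smallest enclosing circle has PQ as diameter.
Centre = midpoint of PQ = (-2.75, 1), r² = 76.25/4 = 19.0625.
Centre = (-2.75, 1).

(-2.75, 1)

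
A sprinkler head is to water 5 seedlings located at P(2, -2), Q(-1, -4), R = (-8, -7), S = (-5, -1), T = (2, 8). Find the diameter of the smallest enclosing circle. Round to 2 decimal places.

A smallest enclosing disk is always determined by at most three of the input points on its boundary.
The farthest pair is R–T with squared distance 325. The circle on this segment as diameter has centre (-3, 0.5) and r² = 325/4 = 81.25.
Check P: distance² to centre = 31.25 ≤ 81.25, so it lies inside.
All remaining points lie in this disk, and no smaller disk contains both endpoints, so this is the minimum enclosing circle.
Diameter = 2r = 2√(81.25) ≈ 18.03.

18.03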